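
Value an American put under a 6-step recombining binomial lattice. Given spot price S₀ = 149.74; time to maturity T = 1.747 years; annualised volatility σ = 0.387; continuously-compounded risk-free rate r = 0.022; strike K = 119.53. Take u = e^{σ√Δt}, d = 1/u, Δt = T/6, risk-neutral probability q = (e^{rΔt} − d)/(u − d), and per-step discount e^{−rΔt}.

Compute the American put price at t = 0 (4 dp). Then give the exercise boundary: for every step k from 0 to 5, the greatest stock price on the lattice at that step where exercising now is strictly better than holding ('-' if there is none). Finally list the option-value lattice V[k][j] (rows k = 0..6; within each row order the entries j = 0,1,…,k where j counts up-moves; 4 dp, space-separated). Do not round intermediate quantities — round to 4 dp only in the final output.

Δt=0.29117  u=1.23223  d=0.81154  q=0.46326  discount=0.99361
step 6 (expiry): payoffs max(K−S,0) = 76.7551 54.5810 20.9123 0.0000 0.0000 0.0000 0.0000
step 5: (k=5,j=0): S=52.7085, (K−S)⁺=66.8215, hold=66.0583 ⇒ V=66.8215 exercise | (k=5,j=1): S=80.0320, (K−S)⁺=39.4980, hold=38.7348 ⇒ V=39.4980 exercise | (k=5,j=2): S=121.5196, (K−S)⁺=0.0000, hold=11.1528 ⇒ V=11.1528 continue | (k=5,j=3): S=184.5140, (K−S)⁺=0.0000, hold=0.0000 ⇒ V=0.0000 continue | (k=5,j=4): S=280.1638, (K−S)⁺=0.0000, hold=0.0000 ⇒ V=0.0000 continue | (k=5,j=5): S=425.3974, (K−S)⁺=0.0000, hold=0.0000 ⇒ V=0.0000 continue  boundary S*=80.0320
step 4: (k=4,j=0): S=64.9490, (K−S)⁺=54.5810, hold=53.8178 ⇒ V=54.5810 exercise | (k=4,j=1): S=98.6177, (K−S)⁺=20.9123, hold=26.1985 ⇒ V=26.1985 continue | (k=4,j=2): S=149.7400, (K−S)⁺=0.0000, hold=5.9480 ⇒ V=5.9480 continue | (k=4,j=3): S=227.3634, (K−S)⁺=0.0000, hold=0.0000 ⇒ V=0.0000 continue | (k=4,j=4): S=345.2259, (K−S)⁺=0.0000, hold=0.0000 ⇒ V=0.0000 continue  boundary S*=64.9490
step 3: (k=3,j=0): S=80.0320, (K−S)⁺=39.4980, hold=41.1680 ⇒ V=41.1680 continue | (k=3,j=1): S=121.5196, (K−S)⁺=0.0000, hold=16.7099 ⇒ V=16.7099 continue | (k=3,j=2): S=184.5140, (K−S)⁺=0.0000, hold=3.1721 ⇒ V=3.1721 continue | (k=3,j=3): S=280.1638, (K−S)⁺=0.0000, hold=0.0000 ⇒ V=0.0000 continue  boundary S*=-
step 2: (k=2,j=0): S=98.6177, (K−S)⁺=20.9123, hold=29.6471 ⇒ V=29.6471 continue | (k=2,j=1): S=149.7400, (K−S)⁺=0.0000, hold=10.3718 ⇒ V=10.3718 continue | (k=2,j=2): S=227.3634, (K−S)⁺=0.0000, hold=1.6917 ⇒ V=1.6917 continue  boundary S*=-
step 1: (k=1,j=0): S=121.5196, (K−S)⁺=0.0000, hold=20.5854 ⇒ V=20.5854 continue | (k=1,j=1): S=184.5140, (K−S)⁺=0.0000, hold=6.3101 ⇒ V=6.3101 continue  boundary S*=-
step 0: (k=0,j=0): S=149.7400, (K−S)⁺=0.0000, hold=13.8830 ⇒ V=13.8830 continue  boundary S*=-

price = 13.8830
boundary = - - - - 64.9490 80.0320
tree:
13.8830
20.5854 6.3101
29.6471 10.3718 1.6917
41.1680 16.7099 3.1721 0.0000
54.5810 26.1985 5.9480 0.0000 0.0000
66.8215 39.4980 11.1528 0.0000 0.0000 0.0000
76.7551 54.5810 20.9123 0.0000 0.0000 0.0000 0.0000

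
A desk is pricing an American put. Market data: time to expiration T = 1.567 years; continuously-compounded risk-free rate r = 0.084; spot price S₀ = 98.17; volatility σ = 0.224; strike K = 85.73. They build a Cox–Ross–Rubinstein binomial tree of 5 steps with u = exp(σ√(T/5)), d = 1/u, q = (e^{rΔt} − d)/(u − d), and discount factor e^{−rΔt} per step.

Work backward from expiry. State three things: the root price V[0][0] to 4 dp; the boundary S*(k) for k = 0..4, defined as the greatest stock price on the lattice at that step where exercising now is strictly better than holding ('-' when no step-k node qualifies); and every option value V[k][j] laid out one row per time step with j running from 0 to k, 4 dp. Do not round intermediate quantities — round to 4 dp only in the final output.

price = 2.4171
boundary = - - - 67.3903 76.3937
tree:
2.4171
4.9393 0.6633
9.7608 1.6016 0.0000
18.3397 3.8669 0.0000 0.0000
26.2821 9.3363 0.0000 0.0000 0.0000
33.2884 18.3397 0.0000 0.0000 0.0000 0.0000

params: Δt=0.31340 u=1.13360 d=0.88214 q=0.57477 e^(-rΔt)=0.97402
t_5 payoffs: 33.2884 18.3397 0.0000 0.0000 0.0000 0.0000
t_4: node(4,0) S=59.4479 payoff=26.2821 vs cont=24.0546 → 26.2821 [stop]  node(4,1) S=76.3937 payoff=9.3363 vs cont=7.5959 → 9.3363 [stop]  node(4,2) S=98.1700 payoff=0.0000 vs cont=0.0000 → 0.0000 [wait]  node(4,3) S=126.1537 payoff=0.0000 vs cont=0.0000 → 0.0000 [wait]  node(4,4) S=162.1141 payoff=0.0000 vs cont=0.0000 → 0.0000 [wait]  ⇒ S*(4)=76.3937
t_3: node(3,0) S=67.3903 payoff=18.3397 vs cont=16.1123 → 18.3397 [stop]  node(3,1) S=86.6001 payoff=0.0000 vs cont=3.8669 → 3.8669 [wait]  node(3,2) S=111.2857 payoff=0.0000 vs cont=0.0000 → 0.0000 [wait]  node(3,3) S=143.0080 payoff=0.0000 vs cont=0.0000 → 0.0000 [wait]  ⇒ S*(3)=67.3903
t_2: node(2,0) S=76.3937 payoff=9.3363 vs cont=9.7608 → 9.7608 [wait]  node(2,1) S=98.1700 payoff=0.0000 vs cont=1.6016 → 1.6016 [wait]  node(2,2) S=126.1537 payoff=0.0000 vs cont=0.0000 → 0.0000 [wait]  ⇒ S*(2)=-
t_1: node(1,0) S=86.6001 payoff=0.0000 vs cont=4.9393 → 4.9393 [wait]  node(1,1) S=111.2857 payoff=0.0000 vs cont=0.6633 → 0.6633 [wait]  ⇒ S*(1)=-
t_0: node(0,0) S=98.1700 payoff=0.0000 vs cont=2.4171 → 2.4171 [wait]  ⇒ S*(0)=-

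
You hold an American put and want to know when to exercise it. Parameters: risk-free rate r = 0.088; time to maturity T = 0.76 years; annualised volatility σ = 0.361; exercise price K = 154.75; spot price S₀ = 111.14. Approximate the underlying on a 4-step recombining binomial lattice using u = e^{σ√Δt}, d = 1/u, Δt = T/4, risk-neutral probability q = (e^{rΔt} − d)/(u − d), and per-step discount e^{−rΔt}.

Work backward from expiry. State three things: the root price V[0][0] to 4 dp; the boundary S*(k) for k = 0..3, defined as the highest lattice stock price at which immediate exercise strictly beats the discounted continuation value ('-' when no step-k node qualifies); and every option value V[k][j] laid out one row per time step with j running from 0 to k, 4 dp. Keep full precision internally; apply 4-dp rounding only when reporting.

price = 43.6100
boundary = 111.1400 94.9580 111.1400 130.0796
tree:
43.6100
59.7920 27.1047
73.6179 43.6100 12.3934
85.4308 59.7920 24.6704 1.1961
95.5237 73.6179 43.6100 2.5032 0.0000

Δt=0.19000, u=1.17041, d=0.85440, q=0.51410, disc=e^(-rΔt)=0.98342
k=4 terminal: V=max(K-S,0) → 95.5237 73.6179 43.6100 2.5032 0.0000
k=3: j=0 S=69.3192 intr=85.4308 cont=82.8649 V=85.4308[EX]; j=1 S=94.9580 intr=59.7920 cont=57.2261 V=59.7920[EX]; j=2 S=130.0796 intr=24.6704 cont=22.1044 V=24.6704[EX]; j=3 S=178.1916 intr=0.0000 cont=1.1961 V=1.1961[hold]  S*(3)=130.0796
k=2: j=0 S=81.1321 intr=73.6179 cont=71.0520 V=73.6179[EX]; j=1 S=111.1400 intr=43.6100 cont=41.0441 V=43.6100[EX]; j=2 S=152.2468 intr=2.5032 cont=12.3934 V=12.3934[hold]  S*(2)=111.1400
k=1: j=0 S=94.9580 intr=59.7920 cont=57.2261 V=59.7920[EX]; j=1 S=130.0796 intr=24.6704 cont=27.1047 V=27.1047[hold]  S*(1)=94.9580
k=0: j=0 S=111.1400 intr=43.6100 cont=42.2748 V=43.6100[EX]  S*(0)=111.1400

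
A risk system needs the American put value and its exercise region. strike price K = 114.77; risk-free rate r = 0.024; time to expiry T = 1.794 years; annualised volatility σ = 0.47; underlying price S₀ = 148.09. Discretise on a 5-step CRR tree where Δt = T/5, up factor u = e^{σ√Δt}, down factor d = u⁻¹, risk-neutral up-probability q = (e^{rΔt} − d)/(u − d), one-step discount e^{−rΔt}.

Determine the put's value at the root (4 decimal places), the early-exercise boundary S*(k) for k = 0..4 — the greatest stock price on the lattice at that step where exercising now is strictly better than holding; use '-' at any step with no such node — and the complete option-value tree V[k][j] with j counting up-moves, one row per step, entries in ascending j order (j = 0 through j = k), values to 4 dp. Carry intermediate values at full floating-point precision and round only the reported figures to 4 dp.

Δt=0.35880, u=1.32516, d=0.75463, q=0.44524, disc=e^(-rΔt)=0.99143
k=5 terminal: V=max(K-S,0) → 78.5297 51.1307 3.0171 0.0000 0.0000 0.0000
k=4: j=0 S=48.0240 intr=66.7460 cont=65.7619 V=66.7460[EX]; j=1 S=84.3320 intr=30.4380 cont=29.4540 V=30.4380[EX]; j=2 S=148.0900 intr=0.0000 cont=1.6594 V=1.6594[hold]; j=3 S=260.0514 intr=0.0000 cont=0.0000 V=0.0000[hold]; j=4 S=456.6598 intr=0.0000 cont=0.0000 V=0.0000[hold]  S*(4)=84.3320
k=3: j=0 S=63.6393 intr=51.1307 cont=50.1466 V=51.1307[EX]; j=1 S=111.7529 intr=3.0171 cont=17.4736 V=17.4736[hold]; j=2 S=196.2422 intr=0.0000 cont=0.9127 V=0.9127[hold]; j=3 S=344.6085 intr=0.0000 cont=0.0000 V=0.0000[hold]  S*(3)=63.6393
k=2: j=0 S=84.3320 intr=30.4380 cont=35.8354 V=35.8354[hold]; j=1 S=148.0900 intr=0.0000 cont=10.0135 V=10.0135[hold]; j=2 S=260.0514 intr=0.0000 cont=0.5020 V=0.5020[hold]  S*(2)=-
k=1: j=0 S=111.7529 intr=3.0171 cont=24.1298 V=24.1298[hold]; j=1 S=196.2422 intr=0.0000 cont=5.7290 V=5.7290[hold]  S*(1)=-
k=0: j=0 S=148.0900 intr=0.0000 cont=15.8004 V=15.8004[hold]  S*(0)=-

price = 15.8004
boundary = - - - 63.6393 84.3320
tree:
15.8004
24.1298 5.7290
35.8354 10.0135 0.5020
51.1307 17.4736 0.9127 0.0000
66.7460 30.4380 1.6594 0.0000 0.0000
78.5297 51.1307 3.0171 0.0000 0.0000 0.0000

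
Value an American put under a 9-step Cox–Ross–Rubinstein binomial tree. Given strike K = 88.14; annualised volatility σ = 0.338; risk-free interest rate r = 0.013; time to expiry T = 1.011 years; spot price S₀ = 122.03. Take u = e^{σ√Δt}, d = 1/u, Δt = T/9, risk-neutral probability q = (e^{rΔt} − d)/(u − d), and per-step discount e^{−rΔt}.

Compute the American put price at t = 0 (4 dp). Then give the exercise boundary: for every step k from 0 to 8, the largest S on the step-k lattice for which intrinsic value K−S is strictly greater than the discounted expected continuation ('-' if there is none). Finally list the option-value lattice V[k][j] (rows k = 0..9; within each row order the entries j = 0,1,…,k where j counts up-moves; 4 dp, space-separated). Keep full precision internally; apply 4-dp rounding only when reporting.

Δt=0.11233  u=1.11995  d=0.89290  q=0.47815  discount=0.99854
step 9 (expiry): payoffs max(K−S,0) = 44.1173 32.9228 18.8816 1.2700 0.0000 0.0000 0.0000 0.0000 0.0000 0.0000
step 8: (k=8,j=0): S=49.3032, (K−S)⁺=38.8368, hold=38.7081 ⇒ V=38.8368 exercise | (k=8,j=1): S=61.8405, (K−S)⁺=26.2995, hold=26.1708 ⇒ V=26.2995 exercise | (k=8,j=2): S=77.5659, (K−S)⁺=10.5741, hold=10.4454 ⇒ V=10.5741 exercise | (k=8,j=3): S=97.2901, (K−S)⁺=0.0000, hold=0.6618 ⇒ V=0.6618 continue | (k=8,j=4): S=122.0300, (K−S)⁺=0.0000, hold=0.0000 ⇒ V=0.0000 continue | (k=8,j=5): S=153.0609, (K−S)⁺=0.0000, hold=0.0000 ⇒ V=0.0000 continue | (k=8,j=6): S=191.9827, (K−S)⁺=0.0000, hold=0.0000 ⇒ V=0.0000 continue | (k=8,j=7): S=240.8019, (K−S)⁺=0.0000, hold=0.0000 ⇒ V=0.0000 continue | (k=8,j=8): S=302.0353, (K−S)⁺=0.0000, hold=0.0000 ⇒ V=0.0000 continue  boundary S*=77.5659
step 7: (k=7,j=0): S=55.2172, (K−S)⁺=32.9228, hold=32.7942 ⇒ V=32.9228 exercise | (k=7,j=1): S=69.2584, (K−S)⁺=18.8816, hold=18.7530 ⇒ V=18.8816 exercise | (k=7,j=2): S=86.8700, (K−S)⁺=1.2700, hold=5.8260 ⇒ V=5.8260 continue | (k=7,j=3): S=108.9602, (K−S)⁺=0.0000, hold=0.3448 ⇒ V=0.3448 continue | (k=7,j=4): S=136.6676, (K−S)⁺=0.0000, hold=0.0000 ⇒ V=0.0000 continue | (k=7,j=5): S=171.4207, (K−S)⁺=0.0000, hold=0.0000 ⇒ V=0.0000 continue | (k=7,j=6): S=215.0112, (K−S)⁺=0.0000, hold=0.0000 ⇒ V=0.0000 continue | (k=7,j=7): S=269.6863, (K−S)⁺=0.0000, hold=0.0000 ⇒ V=0.0000 continue  boundary S*=69.2584
step 6: (k=6,j=0): S=61.8405, (K−S)⁺=26.2995, hold=26.1708 ⇒ V=26.2995 exercise | (k=6,j=1): S=77.5659, (K−S)⁺=10.5741, hold=12.6207 ⇒ V=12.6207 continue | (k=6,j=2): S=97.2901, (K−S)⁺=0.0000, hold=3.2006 ⇒ V=3.2006 continue | (k=6,j=3): S=122.0300, (K−S)⁺=0.0000, hold=0.1797 ⇒ V=0.1797 continue | (k=6,j=4): S=153.0609, (K−S)⁺=0.0000, hold=0.0000 ⇒ V=0.0000 continue | (k=6,j=5): S=191.9827, (K−S)⁺=0.0000, hold=0.0000 ⇒ V=0.0000 continue | (k=6,j=6): S=240.8019, (K−S)⁺=0.0000, hold=0.0000 ⇒ V=0.0000 continue  boundary S*=61.8405
step 5: (k=5,j=0): S=69.2584, (K−S)⁺=18.8816, hold=19.7302 ⇒ V=19.7302 continue | (k=5,j=1): S=86.8700, (K−S)⁺=1.2700, hold=8.1047 ⇒ V=8.1047 continue | (k=5,j=2): S=108.9602, (K−S)⁺=0.0000, hold=1.7536 ⇒ V=1.7536 continue | (k=5,j=3): S=136.6676, (K−S)⁺=0.0000, hold=0.0936 ⇒ V=0.0936 continue | (k=5,j=4): S=171.4207, (K−S)⁺=0.0000, hold=0.0000 ⇒ V=0.0000 continue | (k=5,j=5): S=215.0112, (K−S)⁺=0.0000, hold=0.0000 ⇒ V=0.0000 continue  boundary S*=-
step 4: (k=4,j=0): S=77.5659, (K−S)⁺=10.5741, hold=14.1508 ⇒ V=14.1508 continue | (k=4,j=1): S=97.2901, (K−S)⁺=0.0000, hold=5.0605 ⇒ V=5.0605 continue | (k=4,j=2): S=122.0300, (K−S)⁺=0.0000, hold=0.9585 ⇒ V=0.9585 continue | (k=4,j=3): S=153.0609, (K−S)⁺=0.0000, hold=0.0488 ⇒ V=0.0488 continue | (k=4,j=4): S=191.9827, (K−S)⁺=0.0000, hold=0.0000 ⇒ V=0.0000 continue  boundary S*=-
step 3: (k=3,j=0): S=86.8700, (K−S)⁺=1.2700, hold=9.7900 ⇒ V=9.7900 continue | (k=3,j=1): S=108.9602, (K−S)⁺=0.0000, hold=3.0946 ⇒ V=3.0946 continue | (k=3,j=2): S=136.6676, (K−S)⁺=0.0000, hold=0.5228 ⇒ V=0.5228 continue | (k=3,j=3): S=171.4207, (K−S)⁺=0.0000, hold=0.0254 ⇒ V=0.0254 continue  boundary S*=-
step 2: (k=2,j=0): S=97.2901, (K−S)⁺=0.0000, hold=6.5790 ⇒ V=6.5790 continue | (k=2,j=1): S=122.0300, (K−S)⁺=0.0000, hold=1.8622 ⇒ V=1.8622 continue | (k=2,j=2): S=153.0609, (K−S)⁺=0.0000, hold=0.2845 ⇒ V=0.2845 continue  boundary S*=-
step 1: (k=1,j=0): S=108.9602, (K−S)⁺=0.0000, hold=4.3174 ⇒ V=4.3174 continue | (k=1,j=1): S=136.6676, (K−S)⁺=0.0000, hold=1.1062 ⇒ V=1.1062 continue  boundary S*=-
step 0: (k=0,j=0): S=122.0300, (K−S)⁺=0.0000, hold=2.7779 ⇒ V=2.7779 continue  boundary S*=-

price = 2.7779
boundary = - - - - - - 61.8405 69.2584 77.5659
tree:
2.7779
4.3174 1.1062
6.5790 1.8622 0.2845
9.7900 3.0946 0.5228 0.0254
14.1508 5.0605 0.9585 0.0488 0.0000
19.7302 8.1047 1.7536 0.0936 0.0000 0.0000
26.2995 12.6207 3.2006 0.1797 0.0000 0.0000 0.0000
32.9228 18.8816 5.8260 0.3448 0.0000 0.0000 0.0000 0.0000
38.8368 26.2995 10.5741 0.6618 0.0000 0.0000 0.0000 0.0000 0.0000
44.1173 32.9228 18.8816 1.2700 0.0000 0.0000 0.0000 0.0000 0.0000 0.0000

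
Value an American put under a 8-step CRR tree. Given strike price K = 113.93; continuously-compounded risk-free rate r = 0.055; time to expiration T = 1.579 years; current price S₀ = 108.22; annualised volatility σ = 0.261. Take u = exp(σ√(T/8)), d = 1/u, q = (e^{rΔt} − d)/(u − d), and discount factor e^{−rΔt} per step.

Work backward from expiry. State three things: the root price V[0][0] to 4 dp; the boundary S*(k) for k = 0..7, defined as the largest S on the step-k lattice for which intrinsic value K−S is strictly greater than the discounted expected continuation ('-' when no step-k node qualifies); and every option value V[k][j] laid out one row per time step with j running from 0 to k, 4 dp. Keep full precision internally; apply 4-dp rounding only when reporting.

price = 13.6985
boundary = - - 85.8205 76.4245 85.8205 76.4245 85.8205 96.3716
tree:
13.6985
19.9410 8.1785
28.1095 12.7605 4.0873
37.5055 19.2968 6.9474 1.5122
45.8727 28.1095 11.5033 2.8545 0.2951
53.3239 37.5055 18.4070 5.3218 0.6189 0.0000
59.9593 45.8727 28.1095 9.7667 1.2981 0.0000 0.0000
65.8683 53.3239 37.5055 17.5584 2.7225 0.0000 0.0000 0.0000
71.1302 59.9593 45.8727 28.1095 5.7100 0.0000 0.0000 0.0000 0.0000

params: Δt=0.19737 u=1.12294 d=0.89052 q=0.51800 e^(-rΔt)=0.98920
t_8 payoffs: 71.1302 59.9593 45.8727 28.1095 5.7100 0.0000 0.0000 0.0000 0.0000
t_7: node(7,0) S=48.0617 payoff=65.8683 vs cont=64.6382 → 65.8683 [stop]  node(7,1) S=60.6061 payoff=53.3239 vs cont=52.0938 → 53.3239 [stop]  node(7,2) S=76.4245 payoff=37.5055 vs cont=36.2754 → 37.5055 [stop]  node(7,3) S=96.3716 payoff=17.5584 vs cont=16.3283 → 17.5584 [stop]  node(7,4) S=121.5251 payoff=0.0000 vs cont=2.7225 → 2.7225 [wait]  node(7,5) S=153.2436 payoff=0.0000 vs cont=0.0000 → 0.0000 [wait]  node(7,6) S=193.2408 payoff=0.0000 vs cont=0.0000 → 0.0000 [wait]  node(7,7) S=243.6775 payoff=0.0000 vs cont=0.0000 → 0.0000 [wait]  ⇒ S*(7)=96.3716
t_6: node(6,0) S=53.9707 payoff=59.9593 vs cont=58.7292 → 59.9593 [stop]  node(6,1) S=68.0573 payoff=45.8727 vs cont=44.6427 → 45.8727 [stop]  node(6,2) S=85.8205 payoff=28.1095 vs cont=26.8794 → 28.1095 [stop]  node(6,3) S=108.2200 payoff=5.7100 vs cont=9.7667 → 9.7667 [wait]  node(6,4) S=136.4659 payoff=0.0000 vs cont=1.2981 → 1.2981 [wait]  node(6,5) S=172.0841 payoff=0.0000 vs cont=0.0000 → 0.0000 [wait]  node(6,6) S=216.9987 payoff=0.0000 vs cont=0.0000 → 0.0000 [wait]  ⇒ S*(6)=85.8205
t_5: node(5,0) S=60.6061 payoff=53.3239 vs cont=52.0938 → 53.3239 [stop]  node(5,1) S=76.4245 payoff=37.5055 vs cont=36.2754 → 37.5055 [stop]  node(5,2) S=96.3716 payoff=17.5584 vs cont=18.4070 → 18.4070 [wait]  node(5,3) S=121.5251 payoff=0.0000 vs cont=5.3218 → 5.3218 [wait]  node(5,4) S=153.2436 payoff=0.0000 vs cont=0.6189 → 0.6189 [wait]  node(5,5) S=193.2408 payoff=0.0000 vs cont=0.0000 → 0.0000 [wait]  ⇒ S*(5)=76.4245
t_4: node(4,0) S=68.0573 payoff=45.8727 vs cont=44.6427 → 45.8727 [stop]  node(4,1) S=85.8205 payoff=28.1095 vs cont=27.3143 → 28.1095 [stop]  node(4,2) S=108.2200 payoff=5.7100 vs cont=11.5033 → 11.5033 [wait]  node(4,3) S=136.4659 payoff=0.0000 vs cont=2.8545 → 2.8545 [wait]  node(4,4) S=172.0841 payoff=0.0000 vs cont=0.2951 → 0.2951 [wait]  ⇒ S*(4)=85.8205
t_3: node(3,0) S=76.4245 payoff=37.5055 vs cont=36.2754 → 37.5055 [stop]  node(3,1) S=96.3716 payoff=17.5584 vs cont=19.2968 → 19.2968 [wait]  node(3,2) S=121.5251 payoff=0.0000 vs cont=6.9474 → 6.9474 [wait]  node(3,3) S=153.2436 payoff=0.0000 vs cont=1.5122 → 1.5122 [wait]  ⇒ S*(3)=76.4245
t_2: node(2,0) S=85.8205 payoff=28.1095 vs cont=27.7702 → 28.1095 [stop]  node(2,1) S=108.2200 payoff=5.7100 vs cont=12.7605 → 12.7605 [wait]  node(2,2) S=136.4659 payoff=0.0000 vs cont=4.0873 → 4.0873 [wait]  ⇒ S*(2)=85.8205
t_1: node(1,0) S=96.3716 payoff=17.5584 vs cont=19.9410 → 19.9410 [wait]  node(1,1) S=121.5251 payoff=0.0000 vs cont=8.1785 → 8.1785 [wait]  ⇒ S*(1)=-
t_0: node(0,0) S=108.2200 payoff=5.7100 vs cont=13.6985 → 13.6985 [wait]  ⇒ S*(0)=-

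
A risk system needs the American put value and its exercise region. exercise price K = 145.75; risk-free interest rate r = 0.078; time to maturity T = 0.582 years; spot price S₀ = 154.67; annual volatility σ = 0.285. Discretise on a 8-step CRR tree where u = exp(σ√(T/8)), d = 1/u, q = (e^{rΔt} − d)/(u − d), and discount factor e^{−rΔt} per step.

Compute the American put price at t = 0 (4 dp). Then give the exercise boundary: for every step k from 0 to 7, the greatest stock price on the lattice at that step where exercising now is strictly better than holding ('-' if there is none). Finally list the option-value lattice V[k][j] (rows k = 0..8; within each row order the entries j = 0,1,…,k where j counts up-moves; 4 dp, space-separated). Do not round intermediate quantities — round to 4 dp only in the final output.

Δt=0.07275, u=1.07990, d=0.92601, q=0.51777, disc=e^(-rΔt)=0.99434
k=8 terminal: V=max(K-S,0) → 62.1263 48.2289 32.0219 13.1215 0.0000 0.0000 0.0000 0.0000 0.0000
k=7: j=0 S=90.3055 intr=55.4445 cont=54.6198 V=55.4445[EX]; j=1 S=105.3133 intr=40.4367 cont=39.6120 V=40.4367[EX]; j=2 S=122.8153 intr=22.9347 cont=22.1100 V=22.9347[EX]; j=3 S=143.2259 intr=2.5241 cont=6.2918 V=6.2918[hold]; j=4 S=167.0285 intr=0.0000 cont=0.0000 V=0.0000[hold]; j=5 S=194.7869 intr=0.0000 cont=0.0000 V=0.0000[hold]; j=6 S=227.1584 intr=0.0000 cont=0.0000 V=0.0000[hold]; j=7 S=264.9098 intr=0.0000 cont=0.0000 V=0.0000[hold]  S*(7)=122.8153
k=6: j=0 S=97.5211 intr=48.2289 cont=47.4042 V=48.2289[EX]; j=1 S=113.7281 intr=32.0219 cont=31.1972 V=32.0219[EX]; j=2 S=132.6285 intr=13.1215 cont=14.2365 V=14.2365[hold]; j=3 S=154.6700 intr=0.0000 cont=3.0169 V=3.0169[hold]; j=4 S=180.3745 intr=0.0000 cont=0.0000 V=0.0000[hold]; j=5 S=210.3509 intr=0.0000 cont=0.0000 V=0.0000[hold]; j=6 S=245.3090 intr=0.0000 cont=0.0000 V=0.0000[hold]  S*(6)=113.7281
k=5: j=0 S=105.3133 intr=40.4367 cont=39.6120 V=40.4367[EX]; j=1 S=122.8153 intr=22.9347 cont=22.6841 V=22.9347[EX]; j=2 S=143.2259 intr=2.5241 cont=8.3796 V=8.3796[hold]; j=3 S=167.0285 intr=0.0000 cont=1.4466 V=1.4466[hold]; j=4 S=194.7869 intr=0.0000 cont=0.0000 V=0.0000[hold]; j=5 S=227.1584 intr=0.0000 cont=0.0000 V=0.0000[hold]  S*(5)=122.8153
k=4: j=0 S=113.7281 intr=32.0219 cont=31.1972 V=32.0219[EX]; j=1 S=132.6285 intr=13.1215 cont=15.3114 V=15.3114[hold]; j=2 S=154.6700 intr=0.0000 cont=4.7628 V=4.7628[hold]; j=3 S=180.3745 intr=0.0000 cont=0.6937 V=0.6937[hold]; j=4 S=210.3509 intr=0.0000 cont=0.0000 V=0.0000[hold]  S*(4)=113.7281
k=3: j=0 S=122.8153 intr=22.9347 cont=23.2375 V=23.2375[hold]; j=1 S=143.2259 intr=2.5241 cont=9.7939 V=9.7939[hold]; j=2 S=167.0285 intr=0.0000 cont=2.6409 V=2.6409[hold]; j=3 S=194.7869 intr=0.0000 cont=0.3326 V=0.3326[hold]  S*(3)=-
k=2: j=0 S=132.6285 intr=13.1215 cont=16.1847 V=16.1847[hold]; j=1 S=154.6700 intr=0.0000 cont=6.0559 V=6.0559[hold]; j=2 S=180.3745 intr=0.0000 cont=1.4376 V=1.4376[hold]  S*(2)=-
k=1: j=0 S=143.2259 intr=2.5241 cont=10.8784 V=10.8784[hold]; j=1 S=167.0285 intr=0.0000 cont=3.6439 V=3.6439[hold]  S*(1)=-
k=0: j=0 S=154.6700 intr=0.0000 cont=7.0922 V=7.0922[hold]  S*(0)=-

price = 7.0922
boundary = - - - - 113.7281 122.8153 113.7281 122.8153
tree:
7.0922
10.8784 3.6439
16.1847 6.0559 1.4376
23.2375 9.7939 2.6409 0.3326
32.0219 15.3114 4.7628 0.6937 0.0000
40.4367 22.9347 8.3796 1.4466 0.0000 0.0000
48.2289 32.0219 14.2365 3.0169 0.0000 0.0000 0.0000
55.4445 40.4367 22.9347 6.2918 0.0000 0.0000 0.0000 0.0000
62.1263 48.2289 32.0219 13.1215 0.0000 0.0000 0.0000 0.0000 0.0000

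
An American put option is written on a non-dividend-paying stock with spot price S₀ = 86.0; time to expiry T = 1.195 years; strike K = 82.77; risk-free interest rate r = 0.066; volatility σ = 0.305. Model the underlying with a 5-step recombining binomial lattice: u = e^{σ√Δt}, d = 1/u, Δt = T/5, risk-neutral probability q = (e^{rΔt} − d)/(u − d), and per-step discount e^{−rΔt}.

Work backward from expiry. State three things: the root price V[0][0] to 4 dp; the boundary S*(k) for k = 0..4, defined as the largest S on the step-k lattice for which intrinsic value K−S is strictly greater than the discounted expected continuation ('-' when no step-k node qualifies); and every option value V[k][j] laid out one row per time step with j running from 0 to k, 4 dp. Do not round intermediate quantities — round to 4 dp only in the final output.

Δt=0.23900  u=1.16080  d=0.86148  q=0.51591  discount=0.98435
step 5 (expiry): payoffs max(K−S,0) = 41.9647 27.7869 8.6830 0.0000 0.0000 0.0000
step 4: (k=4,j=0): S=47.3666, (K−S)⁺=35.4034, hold=34.1080 ⇒ V=35.4034 exercise | (k=4,j=1): S=63.8242, (K−S)⁺=18.9458, hold=17.6504 ⇒ V=18.9458 exercise | (k=4,j=2): S=86.0000, (K−S)⁺=0.0000, hold=4.1376 ⇒ V=4.1376 continue | (k=4,j=3): S=115.8808, (K−S)⁺=0.0000, hold=0.0000 ⇒ V=0.0000 continue | (k=4,j=4): S=156.1436, (K−S)⁺=0.0000, hold=0.0000 ⇒ V=0.0000 continue  boundary S*=63.8242
step 3: (k=3,j=0): S=54.9831, (K−S)⁺=27.7869, hold=26.4915 ⇒ V=27.7869 exercise | (k=3,j=1): S=74.0870, (K−S)⁺=8.6830, hold=11.1291 ⇒ V=11.1291 continue | (k=3,j=2): S=99.8286, (K−S)⁺=0.0000, hold=1.9716 ⇒ V=1.9716 continue | (k=3,j=3): S=134.5141, (K−S)⁺=0.0000, hold=0.0000 ⇒ V=0.0000 continue  boundary S*=54.9831
step 2: (k=2,j=0): S=63.8242, (K−S)⁺=18.9458, hold=18.8926 ⇒ V=18.9458 exercise | (k=2,j=1): S=86.0000, (K−S)⁺=0.0000, hold=6.3045 ⇒ V=6.3045 continue | (k=2,j=2): S=115.8808, (K−S)⁺=0.0000, hold=0.9395 ⇒ V=0.9395 continue  boundary S*=63.8242
step 1: (k=1,j=0): S=74.0870, (K−S)⁺=8.6830, hold=12.2296 ⇒ V=12.2296 continue | (k=1,j=1): S=99.8286, (K−S)⁺=0.0000, hold=3.4813 ⇒ V=3.4813 continue  boundary S*=-
step 0: (k=0,j=0): S=86.0000, (K−S)⁺=0.0000, hold=7.5955 ⇒ V=7.5955 continue  boundary S*=-

price = 7.5955
boundary = - - 63.8242 54.9831 63.8242
tree:
7.5955
12.2296 3.4813
18.9458 6.3045 0.9395
27.7869 11.1291 1.9716 0.0000
35.4034 18.9458 4.1376 0.0000 0.0000
41.9647 27.7869 8.6830 0.0000 0.0000 0.0000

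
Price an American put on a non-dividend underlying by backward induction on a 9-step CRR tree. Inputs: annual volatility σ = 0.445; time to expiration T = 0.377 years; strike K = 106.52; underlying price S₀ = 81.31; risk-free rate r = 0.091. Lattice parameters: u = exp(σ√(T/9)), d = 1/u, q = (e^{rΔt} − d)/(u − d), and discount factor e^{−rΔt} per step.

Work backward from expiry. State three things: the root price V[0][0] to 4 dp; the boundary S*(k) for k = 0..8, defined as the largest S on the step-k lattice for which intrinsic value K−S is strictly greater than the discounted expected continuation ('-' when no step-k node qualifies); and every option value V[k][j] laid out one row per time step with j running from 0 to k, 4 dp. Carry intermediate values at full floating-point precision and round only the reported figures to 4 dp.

price = 25.7349
boundary = - 74.2317 67.7697 74.2317 81.3100 74.2317 81.3100 89.0632 97.5557
tree:
25.7349
32.2883 19.3310
38.7503 25.4217 13.3441
44.6499 32.2883 18.6999 8.0515
50.0358 38.7503 25.2100 12.2857 3.8483
54.9529 44.6499 32.2883 18.0374 6.5862 1.1199
59.4420 50.0358 38.7503 25.2100 10.9508 2.2402 0.0000
63.5403 54.9529 44.6499 32.2883 17.4568 4.4813 0.0000 0.0000
67.2818 59.4420 50.0358 38.7503 25.2100 8.9643 0.0000 0.0000 0.0000
70.6976 63.5403 54.9529 44.6499 32.2883 17.4568 0.0000 0.0000 0.0000 0.0000

Δt=0.04189  u=1.09535  d=0.91295  q=0.49818  discount=0.99620
step 9 (expiry): payoffs max(K−S,0) = 70.6976 63.5403 54.9529 44.6499 32.2883 17.4568 0.0000 0.0000 0.0000 0.0000
step 8: (k=8,j=0): S=39.2382, (K−S)⁺=67.2818, hold=66.8765 ⇒ V=67.2818 exercise | (k=8,j=1): S=47.0780, (K−S)⁺=59.4420, hold=59.0367 ⇒ V=59.4420 exercise | (k=8,j=2): S=56.4842, (K−S)⁺=50.0358, hold=49.6306 ⇒ V=50.0358 exercise | (k=8,j=3): S=67.7697, (K−S)⁺=38.7503, hold=38.3451 ⇒ V=38.7503 exercise | (k=8,j=4): S=81.3100, (K−S)⁺=25.2100, hold=24.8047 ⇒ V=25.2100 exercise | (k=8,j=5): S=97.5557, (K−S)⁺=8.9643, hold=8.7268 ⇒ V=8.9643 exercise | (k=8,j=6): S=117.0472, (K−S)⁺=0.0000, hold=0.0000 ⇒ V=0.0000 continue | (k=8,j=7): S=140.4332, (K−S)⁺=0.0000, hold=0.0000 ⇒ V=0.0000 continue | (k=8,j=8): S=168.4917, (K−S)⁺=0.0000, hold=0.0000 ⇒ V=0.0000 continue  boundary S*=97.5557
step 7: (k=7,j=0): S=42.9797, (K−S)⁺=63.5403, hold=63.1350 ⇒ V=63.5403 exercise | (k=7,j=1): S=51.5671, (K−S)⁺=54.9529, hold=54.5477 ⇒ V=54.9529 exercise | (k=7,j=2): S=61.8701, (K−S)⁺=44.6499, hold=44.2446 ⇒ V=44.6499 exercise | (k=7,j=3): S=74.2317, (K−S)⁺=32.2883, hold=31.8830 ⇒ V=32.2883 exercise | (k=7,j=4): S=89.0632, (K−S)⁺=17.4568, hold=17.0515 ⇒ V=17.4568 exercise | (k=7,j=5): S=106.8580, (K−S)⁺=0.0000, hold=4.4813 ⇒ V=4.4813 continue | (k=7,j=6): S=128.2081, (K−S)⁺=0.0000, hold=0.0000 ⇒ V=0.0000 continue | (k=7,j=7): S=153.8240, (K−S)⁺=0.0000, hold=0.0000 ⇒ V=0.0000 continue  boundary S*=89.0632
step 6: (k=6,j=0): S=47.0780, (K−S)⁺=59.4420, hold=59.0367 ⇒ V=59.4420 exercise | (k=6,j=1): S=56.4842, (K−S)⁺=50.0358, hold=49.6306 ⇒ V=50.0358 exercise | (k=6,j=2): S=67.7697, (K−S)⁺=38.7503, hold=38.3451 ⇒ V=38.7503 exercise | (k=6,j=3): S=81.3100, (K−S)⁺=25.2100, hold=24.8047 ⇒ V=25.2100 exercise | (k=6,j=4): S=97.5557, (K−S)⁺=8.9643, hold=10.9508 ⇒ V=10.9508 continue | (k=6,j=5): S=117.0472, (K−S)⁺=0.0000, hold=2.2402 ⇒ V=2.2402 continue | (k=6,j=6): S=140.4332, (K−S)⁺=0.0000, hold=0.0000 ⇒ V=0.0000 continue  boundary S*=81.3100
step 5: (k=5,j=0): S=51.5671, (K−S)⁺=54.9529, hold=54.5477 ⇒ V=54.9529 exercise | (k=5,j=1): S=61.8701, (K−S)⁺=44.6499, hold=44.2446 ⇒ V=44.6499 exercise | (k=5,j=2): S=74.2317, (K−S)⁺=32.2883, hold=31.8830 ⇒ V=32.2883 exercise | (k=5,j=3): S=89.0632, (K−S)⁺=17.4568, hold=18.0374 ⇒ V=18.0374 continue | (k=5,j=4): S=106.8580, (K−S)⁺=0.0000, hold=6.5862 ⇒ V=6.5862 continue | (k=5,j=5): S=128.2081, (K−S)⁺=0.0000, hold=1.1199 ⇒ V=1.1199 continue  boundary S*=74.2317
step 4: (k=4,j=0): S=56.4842, (K−S)⁺=50.0358, hold=49.6306 ⇒ V=50.0358 exercise | (k=4,j=1): S=67.7697, (K−S)⁺=38.7503, hold=38.3451 ⇒ V=38.7503 exercise | (k=4,j=2): S=81.3100, (K−S)⁺=25.2100, hold=25.0929 ⇒ V=25.2100 exercise | (k=4,j=3): S=97.5557, (K−S)⁺=8.9643, hold=12.2857 ⇒ V=12.2857 continue | (k=4,j=4): S=117.0472, (K−S)⁺=0.0000, hold=3.8483 ⇒ V=3.8483 continue  boundary S*=81.3100
step 3: (k=3,j=0): S=61.8701, (K−S)⁺=44.6499, hold=44.2446 ⇒ V=44.6499 exercise | (k=3,j=1): S=74.2317, (K−S)⁺=32.2883, hold=31.8830 ⇒ V=32.2883 exercise | (k=3,j=2): S=89.0632, (K−S)⁺=17.4568, hold=18.6999 ⇒ V=18.6999 continue | (k=3,j=3): S=106.8580, (K−S)⁺=0.0000, hold=8.0515 ⇒ V=8.0515 continue  boundary S*=74.2317
step 2: (k=2,j=0): S=67.7697, (K−S)⁺=38.7503, hold=38.3451 ⇒ V=38.7503 exercise | (k=2,j=1): S=81.3100, (K−S)⁺=25.2100, hold=25.4217 ⇒ V=25.4217 continue | (k=2,j=2): S=97.5557, (K−S)⁺=8.9643, hold=13.3441 ⇒ V=13.3441 continue  boundary S*=67.7697
step 1: (k=1,j=0): S=74.2317, (K−S)⁺=32.2883, hold=31.9880 ⇒ V=32.2883 exercise | (k=1,j=1): S=89.0632, (K−S)⁺=17.4568, hold=19.3310 ⇒ V=19.3310 continue  boundary S*=74.2317
step 0: (k=0,j=0): S=81.3100, (K−S)⁺=25.2100, hold=25.7349 ⇒ V=25.7349 continue  boundary S*=-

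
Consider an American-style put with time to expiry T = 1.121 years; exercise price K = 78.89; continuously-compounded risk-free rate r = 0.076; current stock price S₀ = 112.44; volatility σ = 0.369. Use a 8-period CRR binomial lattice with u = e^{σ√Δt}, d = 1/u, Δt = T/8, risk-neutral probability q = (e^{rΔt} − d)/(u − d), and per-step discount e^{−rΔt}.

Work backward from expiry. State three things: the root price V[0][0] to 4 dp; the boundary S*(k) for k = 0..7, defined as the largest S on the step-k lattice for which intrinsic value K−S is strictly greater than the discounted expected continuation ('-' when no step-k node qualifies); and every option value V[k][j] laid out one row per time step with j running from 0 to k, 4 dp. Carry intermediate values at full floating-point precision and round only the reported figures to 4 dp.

params: Δt=0.14012 u=1.14812 d=0.87099 q=0.50415 e^(-rΔt)=0.98941
t_8 payoffs: 41.6498 29.8004 14.1807 0.0000 0.0000 0.0000 0.0000 0.0000 0.0000
t_7: node(7,0) S=42.7564 payoff=36.1336 vs cont=35.2979 → 36.1336 [stop]  node(7,1) S=56.3609 payoff=22.5291 vs cont=21.6934 → 22.5291 [stop]  node(7,2) S=74.2942 payoff=4.5958 vs cont=6.9570 → 6.9570 [wait]  node(7,3) S=97.9337 payoff=0.0000 vs cont=0.0000 → 0.0000 [wait]  node(7,4) S=129.0950 payoff=0.0000 vs cont=0.0000 → 0.0000 [wait]  node(7,5) S=170.1714 payoff=0.0000 vs cont=0.0000 → 0.0000 [wait]  node(7,6) S=224.3178 payoff=0.0000 vs cont=0.0000 → 0.0000 [wait]  node(7,7) S=295.6928 payoff=0.0000 vs cont=0.0000 → 0.0000 [wait]  ⇒ S*(7)=56.3609
t_6: node(6,0) S=49.0896 payoff=29.8004 vs cont=28.9647 → 29.8004 [stop]  node(6,1) S=64.7093 payoff=14.1807 vs cont=14.5228 → 14.5228 [wait]  node(6,2) S=85.2990 payoff=0.0000 vs cont=3.4130 → 3.4130 [wait]  node(6,3) S=112.4400 payoff=0.0000 vs cont=0.0000 → 0.0000 [wait]  node(6,4) S=148.2170 payoff=0.0000 vs cont=0.0000 → 0.0000 [wait]  node(6,5) S=195.3778 payoff=0.0000 vs cont=0.0000 → 0.0000 [wait]  node(6,6) S=257.5445 payoff=0.0000 vs cont=0.0000 → 0.0000 [wait]  ⇒ S*(6)=49.0896
t_5: node(5,0) S=56.3609 payoff=22.5291 vs cont=21.8641 → 22.5291 [stop]  node(5,1) S=74.2942 payoff=4.5958 vs cont=8.8273 → 8.8273 [wait]  node(5,2) S=97.9337 payoff=0.0000 vs cont=1.6744 → 1.6744 [wait]  node(5,3) S=129.0950 payoff=0.0000 vs cont=0.0000 → 0.0000 [wait]  node(5,4) S=170.1714 payoff=0.0000 vs cont=0.0000 → 0.0000 [wait]  node(5,5) S=224.3178 payoff=0.0000 vs cont=0.0000 → 0.0000 [wait]  ⇒ S*(5)=56.3609
t_4: node(4,0) S=64.7093 payoff=14.1807 vs cont=15.4558 → 15.4558 [wait]  node(4,1) S=85.2990 payoff=0.0000 vs cont=5.1658 → 5.1658 [wait]  node(4,2) S=112.4400 payoff=0.0000 vs cont=0.8215 → 0.8215 [wait]  node(4,3) S=148.2170 payoff=0.0000 vs cont=0.0000 → 0.0000 [wait]  node(4,4) S=195.3778 payoff=0.0000 vs cont=0.0000 → 0.0000 [wait]  ⇒ S*(4)=-
t_3: node(3,0) S=74.2942 payoff=4.5958 vs cont=10.1593 → 10.1593 [wait]  node(3,1) S=97.9337 payoff=0.0000 vs cont=2.9441 → 2.9441 [wait]  node(3,2) S=129.0950 payoff=0.0000 vs cont=0.4030 → 0.4030 [wait]  node(3,3) S=170.1714 payoff=0.0000 vs cont=0.0000 → 0.0000 [wait]  ⇒ S*(3)=-
t_2: node(2,0) S=85.2990 payoff=0.0000 vs cont=6.4526 → 6.4526 [wait]  node(2,1) S=112.4400 payoff=0.0000 vs cont=1.6454 → 1.6454 [wait]  node(2,2) S=148.2170 payoff=0.0000 vs cont=0.1977 → 0.1977 [wait]  ⇒ S*(2)=-
t_1: node(1,0) S=97.9337 payoff=0.0000 vs cont=3.9863 → 3.9863 [wait]  node(1,1) S=129.0950 payoff=0.0000 vs cont=0.9058 → 0.9058 [wait]  ⇒ S*(1)=-
t_0: node(0,0) S=112.4400 payoff=0.0000 vs cont=2.4075 → 2.4075 [wait]  ⇒ S*(0)=-

price = 2.4075
boundary = - - - - - 56.3609 49.0896 56.3609
tree:
2.4075
3.9863 0.9058
6.4526 1.6454 0.1977
10.1593 2.9441 0.4030 0.0000
15.4558 5.1658 0.8215 0.0000 0.0000
22.5291 8.8273 1.6744 0.0000 0.0000 0.0000
29.8004 14.5228 3.4130 0.0000 0.0000 0.0000 0.0000
36.1336 22.5291 6.9570 0.0000 0.0000 0.0000 0.0000 0.0000
41.6498 29.8004 14.1807 0.0000 0.0000 0.0000 0.0000 0.0000 0.0000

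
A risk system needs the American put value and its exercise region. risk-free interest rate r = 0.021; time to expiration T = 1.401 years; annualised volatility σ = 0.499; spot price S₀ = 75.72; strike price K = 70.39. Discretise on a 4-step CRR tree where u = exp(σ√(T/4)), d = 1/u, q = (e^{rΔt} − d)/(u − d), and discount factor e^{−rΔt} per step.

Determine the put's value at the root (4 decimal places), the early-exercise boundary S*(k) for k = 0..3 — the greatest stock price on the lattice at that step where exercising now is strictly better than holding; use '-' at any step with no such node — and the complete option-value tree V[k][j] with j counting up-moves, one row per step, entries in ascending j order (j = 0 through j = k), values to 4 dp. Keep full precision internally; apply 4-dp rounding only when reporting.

price = 13.1855
boundary = - - - 31.2209
tree:
13.1855
19.8341 4.9117
28.7147 8.8202 0.0000
39.1691 15.8390 0.0000 0.0000
47.1524 28.4430 0.0000 0.0000 0.0000

Δt=0.35025  u=1.34355  d=0.74430  q=0.43902  discount=0.99267
step 4 (expiry): payoffs max(K−S,0) = 47.1524 28.4430 0.0000 0.0000 0.0000
step 3: (k=3,j=0): S=31.2209, (K−S)⁺=39.1691, hold=38.6532 ⇒ V=39.1691 exercise | (k=3,j=1): S=56.3580, (K−S)⁺=14.0320, hold=15.8390 ⇒ V=15.8390 continue | (k=3,j=2): S=101.7339, (K−S)⁺=0.0000, hold=0.0000 ⇒ V=0.0000 continue | (k=3,j=3): S=183.6434, (K−S)⁺=0.0000, hold=0.0000 ⇒ V=0.0000 continue  boundary S*=31.2209
step 2: (k=2,j=0): S=41.9470, (K−S)⁺=28.4430, hold=28.7147 ⇒ V=28.7147 continue | (k=2,j=1): S=75.7200, (K−S)⁺=0.0000, hold=8.8202 ⇒ V=8.8202 continue | (k=2,j=2): S=136.6849, (K−S)⁺=0.0000, hold=0.0000 ⇒ V=0.0000 continue  boundary S*=-
step 1: (k=1,j=0): S=56.3580, (K−S)⁺=14.0320, hold=19.8341 ⇒ V=19.8341 continue | (k=1,j=1): S=101.7339, (K−S)⁺=0.0000, hold=4.9117 ⇒ V=4.9117 continue  boundary S*=-
step 0: (k=0,j=0): S=75.7200, (K−S)⁺=0.0000, hold=13.1855 ⇒ V=13.1855 continue  boundary S*=-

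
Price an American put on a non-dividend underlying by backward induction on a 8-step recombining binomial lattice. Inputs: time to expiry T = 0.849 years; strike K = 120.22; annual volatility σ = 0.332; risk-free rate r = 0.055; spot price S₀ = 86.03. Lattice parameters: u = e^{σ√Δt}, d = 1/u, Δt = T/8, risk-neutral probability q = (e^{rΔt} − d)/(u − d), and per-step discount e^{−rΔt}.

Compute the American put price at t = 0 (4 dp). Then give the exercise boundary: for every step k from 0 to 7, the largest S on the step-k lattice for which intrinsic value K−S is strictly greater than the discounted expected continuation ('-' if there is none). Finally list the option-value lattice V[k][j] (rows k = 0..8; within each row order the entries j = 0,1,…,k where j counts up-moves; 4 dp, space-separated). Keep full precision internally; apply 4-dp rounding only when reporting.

Δt=0.10612  u=1.11422  d=0.89749  q=0.50000  discount=0.99418
step 8 (expiry): payoffs max(K−S,0) = 84.0057 75.2603 64.4032 50.9241 34.1900 13.4148 0.0000 0.0000 0.0000
step 7: (k=7,j=0): S=40.3508, (K−S)⁺=79.8692, hold=79.1696 ⇒ V=79.8692 exercise | (k=7,j=1): S=50.0950, (K−S)⁺=70.1250, hold=69.4254 ⇒ V=70.1250 exercise | (k=7,j=2): S=62.1923, (K−S)⁺=58.0277, hold=57.3281 ⇒ V=58.0277 exercise | (k=7,j=3): S=77.2109, (K−S)⁺=43.0091, hold=42.3094 ⇒ V=43.0091 exercise | (k=7,j=4): S=95.8564, (K−S)⁺=24.3636, hold=23.6639 ⇒ V=24.3636 exercise | (k=7,j=5): S=119.0045, (K−S)⁺=1.2155, hold=6.6684 ⇒ V=6.6684 continue | (k=7,j=6): S=147.7426, (K−S)⁺=0.0000, hold=0.0000 ⇒ V=0.0000 continue | (k=7,j=7): S=183.4206, (K−S)⁺=0.0000, hold=0.0000 ⇒ V=0.0000 continue  boundary S*=95.8564
step 6: (k=6,j=0): S=44.9597, (K−S)⁺=75.2603, hold=74.5607 ⇒ V=75.2603 exercise | (k=6,j=1): S=55.8168, (K−S)⁺=64.4032, hold=63.7035 ⇒ V=64.4032 exercise | (k=6,j=2): S=69.2959, (K−S)⁺=50.9241, hold=50.2244 ⇒ V=50.9241 exercise | (k=6,j=3): S=86.0300, (K−S)⁺=34.1900, hold=33.4903 ⇒ V=34.1900 exercise | (k=6,j=4): S=106.8052, (K−S)⁺=13.4148, hold=15.4258 ⇒ V=15.4258 continue | (k=6,j=5): S=132.5973, (K−S)⁺=0.0000, hold=3.3148 ⇒ V=3.3148 continue | (k=6,j=6): S=164.6178, (K−S)⁺=0.0000, hold=0.0000 ⇒ V=0.0000 continue  boundary S*=86.0300
step 5: (k=5,j=0): S=50.0950, (K−S)⁺=70.1250, hold=69.4254 ⇒ V=70.1250 exercise | (k=5,j=1): S=62.1923, (K−S)⁺=58.0277, hold=57.3281 ⇒ V=58.0277 exercise | (k=5,j=2): S=77.2109, (K−S)⁺=43.0091, hold=42.3094 ⇒ V=43.0091 exercise | (k=5,j=3): S=95.8564, (K−S)⁺=24.3636, hold=24.6635 ⇒ V=24.6635 continue | (k=5,j=4): S=119.0045, (K−S)⁺=1.2155, hold=9.3158 ⇒ V=9.3158 continue | (k=5,j=5): S=147.7426, (K−S)⁺=0.0000, hold=1.6478 ⇒ V=1.6478 continue  boundary S*=77.2109
step 4: (k=4,j=0): S=55.8168, (K−S)⁺=64.4032, hold=63.7035 ⇒ V=64.4032 exercise | (k=4,j=1): S=69.2959, (K−S)⁺=50.9241, hold=50.2244 ⇒ V=50.9241 exercise | (k=4,j=2): S=86.0300, (K−S)⁺=34.1900, hold=33.6394 ⇒ V=34.1900 exercise | (k=4,j=3): S=106.8052, (K−S)⁺=13.4148, hold=16.8908 ⇒ V=16.8908 continue | (k=4,j=4): S=132.5973, (K−S)⁺=0.0000, hold=5.4499 ⇒ V=5.4499 continue  boundary S*=86.0300
step 3: (k=3,j=0): S=62.1923, (K−S)⁺=58.0277, hold=57.3281 ⇒ V=58.0277 exercise | (k=3,j=1): S=77.2109, (K−S)⁺=43.0091, hold=42.3094 ⇒ V=43.0091 exercise | (k=3,j=2): S=95.8564, (K−S)⁺=24.3636, hold=25.3918 ⇒ V=25.3918 continue | (k=3,j=3): S=119.0045, (K−S)⁺=1.2155, hold=11.1054 ⇒ V=11.1054 continue  boundary S*=77.2109
step 2: (k=2,j=0): S=69.2959, (K−S)⁺=50.9241, hold=50.2244 ⇒ V=50.9241 exercise | (k=2,j=1): S=86.0300, (K−S)⁺=34.1900, hold=34.0014 ⇒ V=34.1900 exercise | (k=2,j=2): S=106.8052, (K−S)⁺=13.4148, hold=18.1424 ⇒ V=18.1424 continue  boundary S*=86.0300
step 1: (k=1,j=0): S=77.2109, (K−S)⁺=43.0091, hold=42.3094 ⇒ V=43.0091 exercise | (k=1,j=1): S=95.8564, (K−S)⁺=24.3636, hold=26.0140 ⇒ V=26.0140 continue  boundary S*=77.2109
step 0: (k=0,j=0): S=86.0300, (K−S)⁺=34.1900, hold=34.3107 ⇒ V=34.3107 continue  boundary S*=-

price = 34.3107
boundary = - 77.2109 86.0300 77.2109 86.0300 77.2109 86.0300 95.8564
tree:
34.3107
43.0091 26.0140
50.9241 34.1900 18.1424
58.0277 43.0091 25.3918 11.1054
64.4032 50.9241 34.1900 16.8908 5.4499
70.1250 58.0277 43.0091 24.6635 9.3158 1.6478
75.2603 64.4032 50.9241 34.1900 15.4258 3.3148 0.0000
79.8692 70.1250 58.0277 43.0091 24.3636 6.6684 0.0000 0.0000
84.0057 75.2603 64.4032 50.9241 34.1900 13.4148 0.0000 0.0000 0.0000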